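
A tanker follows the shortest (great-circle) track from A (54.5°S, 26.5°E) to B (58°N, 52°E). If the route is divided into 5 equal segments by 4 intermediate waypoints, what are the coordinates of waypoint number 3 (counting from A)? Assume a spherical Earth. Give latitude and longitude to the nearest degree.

≈ (13°N, 40°E)

From cos δ = sin φ₁ sin φ₂ + cos φ₁ cos φ₂ cos Δλ, the central angle is δ ≈ 1.996 rad (114.4°).
Interpolate at f = 3/5 with slerp weights a = sin((1−f)δ)/sin δ ≈ 0.786, b = sin(fδ)/sin δ ≈ 1.022.
p = a·p₁ + b·p₂ ≈ (0.742, 0.631, 0.227); φ = arcsin(p_z) ≈ 13.11°, λ = atan2(p_y, p_x) ≈ 40.35°.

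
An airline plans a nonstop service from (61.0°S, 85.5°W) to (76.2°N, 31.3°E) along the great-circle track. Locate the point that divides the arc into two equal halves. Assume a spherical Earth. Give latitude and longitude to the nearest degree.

From cos δ = sin φ₁ sin φ₂ + cos φ₁ cos φ₂ cos Δλ, the central angle is δ ≈ 2.694 rad (154.4°).
Interpolate at f = 1/2 with slerp weights a = sin((1−f)δ)/sin δ ≈ 2.253, b = sin(fδ)/sin δ ≈ 2.253.
p = a·p₁ + b·p₂ ≈ (0.545, -0.810, 0.217); φ = arcsin(p_z) ≈ 12.56°, λ = atan2(p_y, p_x) ≈ -56.06°.

≈ (13°N, 56°W)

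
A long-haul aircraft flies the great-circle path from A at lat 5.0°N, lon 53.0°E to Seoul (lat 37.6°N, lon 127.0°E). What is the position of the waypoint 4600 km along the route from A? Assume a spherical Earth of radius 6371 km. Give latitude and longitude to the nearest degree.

≈ lat 28°N, lon 89°E

The haversine formula gives a central angle δ ≈ 1.297 rad (74.3°) between the endpoints. The total great-circle distance is δ·R ≈ 1.297 × 6371 ≈ 8261 km, so the target fraction is f = 4600/8261 ≈ 0.557.
Interpolate at f ≈ 0.557 with slerp weights a = sin((1−f)δ)/sin δ ≈ 0.565, b = sin(fδ)/sin δ ≈ 0.687.
p = a·p₁ + b·p₂ ≈ (0.011, 0.884, 0.468); φ = arcsin(p_z) ≈ 27.91°, λ = atan2(p_y, p_x) ≈ 89.28°.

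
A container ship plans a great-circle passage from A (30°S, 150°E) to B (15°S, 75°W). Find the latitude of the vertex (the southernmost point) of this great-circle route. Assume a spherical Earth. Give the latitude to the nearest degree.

≈ 48°S

The great circle lies in the plane with unit normal n̂ = (p₁ × p₂)/|p₁ × p₂|.
Here n̂_z ≈ +0.667; the vertex latitude is φ_max = arccos|n̂_z| ≈ 48.2°.
Check via Clairaut: cos φ_max = |cos φ₁| · sin C = cos(30.0°)·sin(129.6°) ≈ 0.667, again giving ≈ 48.2°.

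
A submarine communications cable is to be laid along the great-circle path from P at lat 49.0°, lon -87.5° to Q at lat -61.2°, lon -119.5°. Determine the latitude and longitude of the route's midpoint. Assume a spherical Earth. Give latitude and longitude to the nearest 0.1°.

≈ lat -6.3°, lon -101.0°

The haversine formula gives a central angle δ ≈ 1.975 rad (113.2°) between the endpoints.
Interpolate at f = 1/2 with slerp weights a = sin((1−f)δ)/sin δ ≈ 0.908, b = sin(fδ)/sin δ ≈ 0.908.
p = a·p₁ + b·p₂ ≈ (-0.189, -0.976, -0.110); φ = arcsin(p_z) ≈ -6.34°, λ = atan2(p_y, p_x) ≈ -100.98°.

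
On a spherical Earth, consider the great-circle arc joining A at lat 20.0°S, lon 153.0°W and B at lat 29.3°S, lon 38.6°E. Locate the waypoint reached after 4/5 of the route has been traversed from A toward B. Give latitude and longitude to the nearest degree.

≈ lat 54°S, lon 49°E

The haversine formula gives a central angle δ ≈ 2.259 rad (129.4°) between the endpoints.
Interpolate at f = 4/5 with slerp weights a = sin((1−f)δ)/sin δ ≈ 0.565, b = sin(fδ)/sin δ ≈ 1.259.
p = a·p₁ + b·p₂ ≈ (0.385, 0.444, -0.809); φ = arcsin(p_z) ≈ -54.04°, λ = atan2(p_y, p_x) ≈ 49.08°.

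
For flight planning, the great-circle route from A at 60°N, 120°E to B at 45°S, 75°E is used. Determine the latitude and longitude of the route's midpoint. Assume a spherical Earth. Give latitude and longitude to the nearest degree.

The haversine formula gives a central angle δ ≈ 1.942 rad (111.2°) between the endpoints.
Interpolate at f = 1/2 with slerp weights a = sin((1−f)δ)/sin δ ≈ 0.886, b = sin(fδ)/sin δ ≈ 0.886.
p = a·p₁ + b·p₂ ≈ (-0.059, 0.988, 0.141); φ = arcsin(p_z) ≈ 8.09°, λ = atan2(p_y, p_x) ≈ 93.43°.

≈ 8°N, 93°E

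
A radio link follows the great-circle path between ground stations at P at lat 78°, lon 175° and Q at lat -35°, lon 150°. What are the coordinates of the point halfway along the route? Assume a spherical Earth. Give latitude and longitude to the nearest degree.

≈ lat 22°, lon 155°

The haversine formula gives a central angle δ ≈ 1.990 rad (114.0°) between the endpoints.
Interpolate at f = 1/2 with slerp weights a = sin((1−f)δ)/sin δ ≈ 0.918, b = sin(fδ)/sin δ ≈ 0.918.
p = a·p₁ + b·p₂ ≈ (-0.841, 0.393, 0.371); φ = arcsin(p_z) ≈ 21.80°, λ = atan2(p_y, p_x) ≈ 154.98°.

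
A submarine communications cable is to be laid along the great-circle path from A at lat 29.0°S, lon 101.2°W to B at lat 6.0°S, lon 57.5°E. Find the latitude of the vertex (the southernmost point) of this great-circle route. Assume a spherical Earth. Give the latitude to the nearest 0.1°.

The great circle lies in the plane with unit normal n̂ = (p₁ × p₂)/|p₁ × p₂|.
Here n̂_z ≈ +0.486; the vertex latitude is φ_max = arccos|n̂_z| ≈ 60.9°.

≈ 60.9°S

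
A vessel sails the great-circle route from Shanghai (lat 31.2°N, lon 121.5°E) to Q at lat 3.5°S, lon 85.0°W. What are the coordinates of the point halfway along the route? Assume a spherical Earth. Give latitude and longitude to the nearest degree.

≈ lat 46°N, lon 144°W

Write both endpoints as unit vectors p₁, p₂ with components (cos φ cos λ, cos φ sin λ, sin φ).
The central angle between the endpoints is δ = arccos(p₁·p₂) ≈ 2.491 rad (142.7°).
Interpolate at f = 1/2 with slerp weights a = sin((1−f)δ)/sin δ ≈ 1.564, b = sin(fδ)/sin δ ≈ 1.564.
p = a·p₁ + b·p₂ ≈ (-0.563, -0.415, 0.715); φ = arcsin(p_z) ≈ 45.63°, λ = atan2(p_y, p_x) ≈ -143.64°.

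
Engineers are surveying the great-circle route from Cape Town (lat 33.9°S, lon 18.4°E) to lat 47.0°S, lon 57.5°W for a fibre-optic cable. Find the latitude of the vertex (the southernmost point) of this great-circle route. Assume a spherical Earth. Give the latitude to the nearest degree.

The great circle lies in the plane with unit normal n̂ = (p₁ × p₂)/|p₁ × p₂|.
Here n̂_z ≈ -0.655; the vertex latitude is φ_max = arccos|n̂_z| ≈ 49.1°.
Check via Clairaut: cos φ_max = |cos φ₁| · sin C = cos(33.9°)·sin(127.9°) ≈ 0.655, again giving ≈ 49.1°.

≈ 49°S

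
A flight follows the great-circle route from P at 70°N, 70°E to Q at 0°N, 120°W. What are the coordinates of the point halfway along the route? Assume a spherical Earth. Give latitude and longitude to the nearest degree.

≈ 55°N, 125°W

The haversine formula gives a central angle δ ≈ 1.914 rad (109.7°) between the endpoints.
Interpolate at f = 1/2 with slerp weights a = sin((1−f)δ)/sin δ ≈ 0.868, b = sin(fδ)/sin δ ≈ 0.868.
p = a·p₁ + b·p₂ ≈ (-0.333, -0.473, 0.816); φ = arcsin(p_z) ≈ 54.68°, λ = atan2(p_y, p_x) ≈ -125.12°.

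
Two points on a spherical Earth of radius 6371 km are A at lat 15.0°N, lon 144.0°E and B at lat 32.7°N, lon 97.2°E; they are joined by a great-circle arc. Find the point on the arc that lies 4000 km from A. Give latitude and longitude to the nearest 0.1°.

≈ lat 30.3°N, lon 108.5°E

Write both endpoints as unit vectors p₁, p₂ with components (cos φ cos λ, cos φ sin λ, sin φ).
The central angle between the endpoints is δ = arccos(p₁·p₂) ≈ 0.801 rad (45.9°). The total great-circle distance is δ·R ≈ 0.801 × 6371 ≈ 5101 km, so the target fraction is f = 4000/5101 ≈ 0.784.
Interpolate at f ≈ 0.784 with slerp weights a = sin((1−f)δ)/sin δ ≈ 0.240, b = sin(fδ)/sin δ ≈ 0.818.
p = a·p₁ + b·p₂ ≈ (-0.273, 0.819, 0.504); φ = arcsin(p_z) ≈ 30.27°, λ = atan2(p_y, p_x) ≈ 108.46°.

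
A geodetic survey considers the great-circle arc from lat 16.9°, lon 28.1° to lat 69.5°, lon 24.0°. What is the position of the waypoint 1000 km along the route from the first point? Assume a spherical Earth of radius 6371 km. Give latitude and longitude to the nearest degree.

Write both endpoints as unit vectors p₁, p₂ with components (cos φ cos λ, cos φ sin λ, sin φ).
The central angle between the endpoints is δ = arccos(p₁·p₂) ≈ 0.919 rad (52.7°). The total great-circle distance is δ·R ≈ 0.919 × 6371 ≈ 5856 km, so the target fraction is f = 1000/5856 ≈ 0.171.
Interpolate at f ≈ 0.171 with slerp weights a = sin((1−f)δ)/sin δ ≈ 0.868, b = sin(fδ)/sin δ ≈ 0.197.
p = a·p₁ + b·p₂ ≈ (0.796, 0.419, 0.437); φ = arcsin(p_z) ≈ 25.89°, λ = atan2(p_y, p_x) ≈ 27.79°.

≈ lat 26°, lon 28°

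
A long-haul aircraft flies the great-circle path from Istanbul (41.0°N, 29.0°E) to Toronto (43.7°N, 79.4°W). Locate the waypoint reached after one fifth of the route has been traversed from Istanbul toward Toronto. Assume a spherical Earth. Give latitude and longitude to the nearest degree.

≈ 50°N, 12°E

Write both endpoints as unit vectors p₁, p₂ with components (cos φ cos λ, cos φ sin λ, sin φ).
The central angle between the endpoints is δ = arccos(p₁·p₂) ≈ 1.286 rad (73.7°).
Interpolate at f = 1/5 with slerp weights a = sin((1−f)δ)/sin δ ≈ 0.893, b = sin(fδ)/sin δ ≈ 0.265.
p = a·p₁ + b·p₂ ≈ (0.624, 0.138, 0.769); φ = arcsin(p_z) ≈ 50.24°, λ = atan2(p_y, p_x) ≈ 12.48°.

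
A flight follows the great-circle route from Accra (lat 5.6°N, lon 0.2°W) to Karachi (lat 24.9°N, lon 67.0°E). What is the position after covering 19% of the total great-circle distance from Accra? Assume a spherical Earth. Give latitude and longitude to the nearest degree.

≈ lat 11°N, lon 12°E

Convert each endpoint to a unit vector on the sphere (x = cos φ cos λ, y = cos φ sin λ, z = sin φ).
The central angle between the endpoints is δ = arccos(p₁·p₂) ≈ 1.169 rad (67.0°).
Interpolate at f = 0.19 with slerp weights a = sin((1−f)δ)/sin δ ≈ 0.882, b = sin(fδ)/sin δ ≈ 0.239.
p = a·p₁ + b·p₂ ≈ (0.962, 0.197, 0.187); φ = arcsin(p_z) ≈ 10.77°, λ = atan2(p_y, p_x) ≈ 11.56°.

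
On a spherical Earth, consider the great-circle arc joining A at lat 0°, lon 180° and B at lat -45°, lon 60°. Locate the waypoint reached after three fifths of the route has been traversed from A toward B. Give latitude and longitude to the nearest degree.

≈ lat -44°, lon 124°

Write both endpoints as unit vectors p₁, p₂ with components (cos φ cos λ, cos φ sin λ, sin φ).
The central angle between the endpoints is δ = arccos(p₁·p₂) ≈ 1.932 rad (110.7°).
Interpolate at f = 3/5 with slerp weights a = sin((1−f)δ)/sin δ ≈ 0.746, b = sin(fδ)/sin δ ≈ 0.980.
p = a·p₁ + b·p₂ ≈ (-0.400, 0.600, -0.693); φ = arcsin(p_z) ≈ -43.85°, λ = atan2(p_y, p_x) ≈ 123.69°.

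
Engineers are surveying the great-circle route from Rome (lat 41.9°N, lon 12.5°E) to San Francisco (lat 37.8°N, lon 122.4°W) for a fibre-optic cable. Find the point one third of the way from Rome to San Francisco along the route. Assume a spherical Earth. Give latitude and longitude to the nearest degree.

Convert each endpoint to a unit vector on the sphere (x = cos φ cos λ, y = cos φ sin λ, z = sin φ).
The central angle between the endpoints is δ = arccos(p₁·p₂) ≈ 1.577 rad (90.3°).
Interpolate at f = 1/3 with slerp weights a = sin((1−f)δ)/sin δ ≈ 0.868, b = sin(fδ)/sin δ ≈ 0.502.
p = a·p₁ + b·p₂ ≈ (0.418, -0.195, 0.887); φ = arcsin(p_z) ≈ 62.52°, λ = atan2(p_y, p_x) ≈ -24.98°.

≈ lat 63°N, lon 25°W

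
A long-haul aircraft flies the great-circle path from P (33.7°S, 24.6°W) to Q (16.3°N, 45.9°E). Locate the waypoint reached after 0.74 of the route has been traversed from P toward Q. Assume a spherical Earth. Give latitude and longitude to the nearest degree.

≈ (2°N, 29°E)

The haversine formula gives a central angle δ ≈ 1.460 rad (83.6°) between the endpoints.
Interpolate at f = 0.74 with slerp weights a = sin((1−f)δ)/sin δ ≈ 0.373, b = sin(fδ)/sin δ ≈ 0.888.
p = a·p₁ + b·p₂ ≈ (0.875, 0.483, 0.042); φ = arcsin(p_z) ≈ 2.42°, λ = atan2(p_y, p_x) ≈ 28.89°.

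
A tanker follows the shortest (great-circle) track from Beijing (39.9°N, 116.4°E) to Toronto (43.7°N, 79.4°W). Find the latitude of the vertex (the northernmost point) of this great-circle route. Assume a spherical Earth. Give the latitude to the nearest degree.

≈ 81°N

The great circle lies in the plane with unit normal n̂ = (p₁ × p₂)/|p₁ × p₂|.
Here n̂_z ≈ +0.152; the vertex latitude is φ_max = arccos|n̂_z| ≈ 81.3°.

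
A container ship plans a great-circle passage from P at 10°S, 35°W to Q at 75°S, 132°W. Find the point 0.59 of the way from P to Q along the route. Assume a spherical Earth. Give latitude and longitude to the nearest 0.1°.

≈ 55.8°S, 55.2°W

Convert each endpoint to a unit vector on the sphere (x = cos φ cos λ, y = cos φ sin λ, z = sin φ).
The central angle between the endpoints is δ = arccos(p₁·p₂) ≈ 1.434 rad (82.1°).
Interpolate at f = 0.59 with slerp weights a = sin((1−f)δ)/sin δ ≈ 0.560, b = sin(fδ)/sin δ ≈ 0.756.
p = a·p₁ + b·p₂ ≈ (0.321, -0.462, -0.827); φ = arcsin(p_z) ≈ -55.80°, λ = atan2(p_y, p_x) ≈ -55.20°.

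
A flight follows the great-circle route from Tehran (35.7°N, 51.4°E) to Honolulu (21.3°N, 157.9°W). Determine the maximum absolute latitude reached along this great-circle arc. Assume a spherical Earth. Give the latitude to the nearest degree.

The great circle lies in the plane with unit normal n̂ = (p₁ × p₂)/|p₁ × p₂|.
Here n̂_z ≈ +0.414; the vertex latitude is φ_max = arccos|n̂_z| ≈ 65.5°.

≈ 66°N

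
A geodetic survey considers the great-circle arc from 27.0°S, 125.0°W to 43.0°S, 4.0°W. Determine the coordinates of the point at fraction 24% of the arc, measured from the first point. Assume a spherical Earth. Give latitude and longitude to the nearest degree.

Write both endpoints as unit vectors p₁, p₂ with components (cos φ cos λ, cos φ sin λ, sin φ).
The central angle between the endpoints is δ = arccos(p₁·p₂) ≈ 1.597 rad (91.5°).
Interpolate at f = 0.24 with slerp weights a = sin((1−f)δ)/sin δ ≈ 0.937, b = sin(fδ)/sin δ ≈ 0.374.
p = a·p₁ + b·p₂ ≈ (-0.206, -0.703, -0.681); φ = arcsin(p_z) ≈ -42.89°, λ = atan2(p_y, p_x) ≈ -106.33°.

≈ 43°S, 106°W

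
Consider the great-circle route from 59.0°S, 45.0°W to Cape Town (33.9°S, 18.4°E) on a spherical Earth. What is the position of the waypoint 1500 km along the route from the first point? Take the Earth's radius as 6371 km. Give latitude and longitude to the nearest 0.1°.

The haversine formula gives a central angle δ ≈ 0.837 rad (48.0°) between the endpoints. The total great-circle distance is δ·R ≈ 0.837 × 6371 ≈ 5334 km, so the target fraction is f = 1500/5334 ≈ 0.281.
Interpolate at f ≈ 0.281 with slerp weights a = sin((1−f)δ)/sin δ ≈ 0.762, b = sin(fδ)/sin δ ≈ 0.314.
p = a·p₁ + b·p₂ ≈ (0.525, -0.195, -0.828); φ = arcsin(p_z) ≈ -55.94°, λ = atan2(p_y, p_x) ≈ -20.41°.

≈ 55.9°S, 20.4°W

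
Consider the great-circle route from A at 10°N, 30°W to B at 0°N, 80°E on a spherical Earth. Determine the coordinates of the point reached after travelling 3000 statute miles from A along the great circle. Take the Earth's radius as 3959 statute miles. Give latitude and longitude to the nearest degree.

Convert each endpoint to a unit vector on the sphere (x = cos φ cos λ, y = cos φ sin λ, z = sin φ).
The central angle between the endpoints is δ = arccos(p₁·p₂) ≈ 1.914 rad (109.7°). The total great-circle distance is δ·R ≈ 1.914 × 3959 ≈ 7579 mi, so the target fraction is f = 3000/7579 ≈ 0.396.
Interpolate at f ≈ 0.396 with slerp weights a = sin((1−f)δ)/sin δ ≈ 0.972, b = sin(fδ)/sin δ ≈ 0.730.
p = a·p₁ + b·p₂ ≈ (0.956, 0.240, 0.169); φ = arcsin(p_z) ≈ 9.72°, λ = atan2(p_y, p_x) ≈ 14.10°.

≈ 10°N, 14°E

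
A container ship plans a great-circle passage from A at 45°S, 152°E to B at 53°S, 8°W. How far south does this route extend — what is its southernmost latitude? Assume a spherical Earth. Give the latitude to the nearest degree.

The great circle lies in the plane with unit normal n̂ = (p₁ × p₂)/|p₁ × p₂|.
Here n̂_z ≈ -0.148; the vertex latitude is φ_max = arccos|n̂_z| ≈ 81.5°.

≈ 82°S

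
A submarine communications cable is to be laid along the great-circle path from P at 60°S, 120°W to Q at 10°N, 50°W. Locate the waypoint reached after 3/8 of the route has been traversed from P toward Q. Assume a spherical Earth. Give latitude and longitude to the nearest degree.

Convert each endpoint to a unit vector on the sphere (x = cos φ cos λ, y = cos φ sin λ, z = sin φ).
The central angle between the endpoints is δ = arccos(p₁·p₂) ≈ 1.553 rad (89.0°).
Interpolate at f = 3/8 with slerp weights a = sin((1−f)δ)/sin δ ≈ 0.825, b = sin(fδ)/sin δ ≈ 0.550.
p = a·p₁ + b·p₂ ≈ (0.142, -0.772, -0.619); φ = arcsin(p_z) ≈ -38.26°, λ = atan2(p_y, p_x) ≈ -79.59°.

≈ 38°S, 80°W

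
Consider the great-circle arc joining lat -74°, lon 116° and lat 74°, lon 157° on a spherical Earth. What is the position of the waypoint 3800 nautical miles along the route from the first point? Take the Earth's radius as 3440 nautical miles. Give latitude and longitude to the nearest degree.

≈ lat -12°, lon 135°

Convert each endpoint to a unit vector on the sphere (x = cos φ cos λ, y = cos φ sin λ, z = sin φ).
The central angle between the endpoints is δ = arccos(p₁·p₂) ≈ 2.619 rad (150.1°). The total great-circle distance is δ·R ≈ 2.619 × 3440 ≈ 9010 nmi, so the target fraction is f = 3800/9010 ≈ 0.422.
Interpolate at f ≈ 0.422 with slerp weights a = sin((1−f)δ)/sin δ ≈ 2.001, b = sin(fδ)/sin δ ≈ 1.791.
p = a·p₁ + b·p₂ ≈ (-0.696, 0.689, -0.203); φ = arcsin(p_z) ≈ -11.69°, λ = atan2(p_y, p_x) ≈ 135.31°.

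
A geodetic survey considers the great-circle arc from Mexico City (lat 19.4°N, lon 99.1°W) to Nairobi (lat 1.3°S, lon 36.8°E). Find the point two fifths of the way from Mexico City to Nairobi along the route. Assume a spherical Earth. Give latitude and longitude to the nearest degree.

≈ lat 25°N, lon 41°W

Write both endpoints as unit vectors p₁, p₂ with components (cos φ cos λ, cos φ sin λ, sin φ).
The central angle between the endpoints is δ = arccos(p₁·p₂) ≈ 2.325 rad (133.2°).
Interpolate at f = 2/5 with slerp weights a = sin((1−f)δ)/sin δ ≈ 1.351, b = sin(fδ)/sin δ ≈ 1.100.
p = a·p₁ + b·p₂ ≈ (0.679, -0.600, 0.424); φ = arcsin(p_z) ≈ 25.07°, λ = atan2(p_y, p_x) ≈ -41.44°.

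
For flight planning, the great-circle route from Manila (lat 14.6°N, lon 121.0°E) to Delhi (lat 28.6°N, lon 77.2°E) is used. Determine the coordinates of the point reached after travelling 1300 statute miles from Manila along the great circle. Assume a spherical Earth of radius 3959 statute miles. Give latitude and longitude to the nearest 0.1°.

≈ lat 22.2°N, lon 102.8°E

Write both endpoints as unit vectors p₁, p₂ with components (cos φ cos λ, cos φ sin λ, sin φ).
The central angle between the endpoints is δ = arccos(p₁·p₂) ≈ 0.747 rad (42.8°). The total great-circle distance is δ·R ≈ 0.747 × 3959 ≈ 2956 mi, so the target fraction is f = 1300/2956 ≈ 0.440.
Interpolate at f ≈ 0.440 with slerp weights a = sin((1−f)δ)/sin δ ≈ 0.598, b = sin(fδ)/sin δ ≈ 0.475.
p = a·p₁ + b·p₂ ≈ (-0.206, 0.903, 0.378); φ = arcsin(p_z) ≈ 22.21°, λ = atan2(p_y, p_x) ≈ 102.84°.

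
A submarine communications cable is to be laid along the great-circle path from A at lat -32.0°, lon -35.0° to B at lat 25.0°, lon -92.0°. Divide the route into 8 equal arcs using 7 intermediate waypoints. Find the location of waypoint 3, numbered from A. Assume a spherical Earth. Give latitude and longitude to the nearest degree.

Convert each endpoint to a unit vector on the sphere (x = cos φ cos λ, y = cos φ sin λ, z = sin φ).
The central angle between the endpoints is δ = arccos(p₁·p₂) ≈ 1.375 rad (78.8°).
Interpolate at f = 3/8 with slerp weights a = sin((1−f)δ)/sin δ ≈ 0.772, b = sin(fδ)/sin δ ≈ 0.503.
p = a·p₁ + b·p₂ ≈ (0.521, -0.831, -0.197); φ = arcsin(p_z) ≈ -11.35°, λ = atan2(p_y, p_x) ≈ -57.93°.

≈ lat -11°, lon -58°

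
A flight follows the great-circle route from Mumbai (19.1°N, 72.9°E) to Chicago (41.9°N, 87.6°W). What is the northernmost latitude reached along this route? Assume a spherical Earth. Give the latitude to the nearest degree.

The great circle lies in the plane with unit normal n̂ = (p₁ × p₂)/|p₁ × p₂|.
Here n̂_z ≈ -0.262; the vertex latitude is φ_max = arccos|n̂_z| ≈ 74.8°.

≈ 75°N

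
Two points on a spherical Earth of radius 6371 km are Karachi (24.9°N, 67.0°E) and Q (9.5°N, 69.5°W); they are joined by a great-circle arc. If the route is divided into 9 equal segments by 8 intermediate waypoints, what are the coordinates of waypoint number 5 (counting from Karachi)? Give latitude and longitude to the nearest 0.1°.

≈ (38.1°N, 15.9°W)

Write both endpoints as unit vectors p₁, p₂ with components (cos φ cos λ, cos φ sin λ, sin φ).
The central angle between the endpoints is δ = arccos(p₁·p₂) ≈ 2.189 rad (125.4°).
Interpolate at f = 5/9 with slerp weights a = sin((1−f)δ)/sin δ ≈ 1.014, b = sin(fδ)/sin δ ≈ 1.151.
p = a·p₁ + b·p₂ ≈ (0.757, -0.216, 0.617); φ = arcsin(p_z) ≈ 38.09°, λ = atan2(p_y, p_x) ≈ -15.95°.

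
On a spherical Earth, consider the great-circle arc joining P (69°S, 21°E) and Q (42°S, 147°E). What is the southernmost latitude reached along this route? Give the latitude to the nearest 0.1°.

≈ 75.9°S

The great circle lies in the plane with unit normal n̂ = (p₁ × p₂)/|p₁ × p₂|.
Here n̂_z ≈ +0.244; the vertex latitude is φ_max = arccos|n̂_z| ≈ 75.9°.
Check via Clairaut: cos φ_max = |cos φ₁| · sin C = cos(69.0°)·sin(137.1°) ≈ 0.244, again giving ≈ 75.9°.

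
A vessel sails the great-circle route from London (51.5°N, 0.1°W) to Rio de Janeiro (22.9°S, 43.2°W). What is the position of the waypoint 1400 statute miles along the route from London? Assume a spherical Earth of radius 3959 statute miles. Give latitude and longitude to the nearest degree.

The haversine formula gives a central angle δ ≈ 1.456 rad (83.4°) between the endpoints. The total great-circle distance is δ·R ≈ 1.456 × 3959 ≈ 5766 mi, so the target fraction is f = 1400/5766 ≈ 0.243.
Interpolate at f ≈ 0.243 with slerp weights a = sin((1−f)δ)/sin δ ≈ 0.898, b = sin(fδ)/sin δ ≈ 0.349.
p = a·p₁ + b·p₂ ≈ (0.793, -0.221, 0.567); φ = arcsin(p_z) ≈ 34.57°, λ = atan2(p_y, p_x) ≈ -15.55°.

≈ 35°N, 16°W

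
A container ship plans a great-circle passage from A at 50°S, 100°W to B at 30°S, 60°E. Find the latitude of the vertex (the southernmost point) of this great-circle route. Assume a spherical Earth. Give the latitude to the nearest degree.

The great circle lies in the plane with unit normal n̂ = (p₁ × p₂)/|p₁ × p₂|.
Here n̂_z ≈ +0.192; the vertex latitude is φ_max = arccos|n̂_z| ≈ 78.9°.
Check via Clairaut: cos φ_max = |cos φ₁| · sin C = cos(50.0°)·sin(162.6°) ≈ 0.192, again giving ≈ 78.9°.

≈ 79°S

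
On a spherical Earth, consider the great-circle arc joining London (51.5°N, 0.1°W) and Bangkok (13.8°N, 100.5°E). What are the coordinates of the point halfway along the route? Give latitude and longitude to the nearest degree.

≈ (44°N, 65°E)

Write both endpoints as unit vectors p₁, p₂ with components (cos φ cos λ, cos φ sin λ, sin φ).
The central angle between the endpoints is δ = arccos(p₁·p₂) ≈ 1.495 rad (85.7°).
Interpolate at f = 1/2 with slerp weights a = sin((1−f)δ)/sin δ ≈ 0.682, b = sin(fδ)/sin δ ≈ 0.682.
p = a·p₁ + b·p₂ ≈ (0.304, 0.650, 0.696); φ = arcsin(p_z) ≈ 44.13°, λ = atan2(p_y, p_x) ≈ 64.96°.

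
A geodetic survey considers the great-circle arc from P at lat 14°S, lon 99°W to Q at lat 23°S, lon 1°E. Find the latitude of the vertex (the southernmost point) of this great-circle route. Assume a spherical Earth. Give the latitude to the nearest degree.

≈ 28°S

The great circle lies in the plane with unit normal n̂ = (p₁ × p₂)/|p₁ × p₂|.
Here n̂_z ≈ +0.881; the vertex latitude is φ_max = arccos|n̂_z| ≈ 28.2°.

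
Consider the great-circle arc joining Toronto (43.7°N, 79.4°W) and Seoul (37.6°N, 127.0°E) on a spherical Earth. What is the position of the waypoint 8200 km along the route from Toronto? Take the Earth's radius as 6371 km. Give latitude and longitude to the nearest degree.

The haversine formula gives a central angle δ ≈ 1.662 rad (95.3°) between the endpoints. The total great-circle distance is δ·R ≈ 1.662 × 6371 ≈ 10591 km, so the target fraction is f = 8200/10591 ≈ 0.774.
Interpolate at f ≈ 0.774 with slerp weights a = sin((1−f)δ)/sin δ ≈ 0.368, b = sin(fδ)/sin δ ≈ 0.964.
p = a·p₁ + b·p₂ ≈ (-0.411, 0.348, 0.843); φ = arcsin(p_z) ≈ 57.41°, λ = atan2(p_y, p_x) ≈ 139.69°.

≈ 57°N, 140°E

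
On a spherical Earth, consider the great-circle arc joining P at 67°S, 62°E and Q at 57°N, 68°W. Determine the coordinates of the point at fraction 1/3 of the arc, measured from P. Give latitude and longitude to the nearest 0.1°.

Write both endpoints as unit vectors p₁, p₂ with components (cos φ cos λ, cos φ sin λ, sin φ).
The central angle between the endpoints is δ = arccos(p₁·p₂) ≈ 2.711 rad (155.3°).
Interpolate at f = 1/3 with slerp weights a = sin((1−f)δ)/sin δ ≈ 2.330, b = sin(fδ)/sin δ ≈ 1.883.
p = a·p₁ + b·p₂ ≈ (0.812, -0.147, -0.566); φ = arcsin(p_z) ≈ -34.44°, λ = atan2(p_y, p_x) ≈ -10.27°.

≈ 34.4°S, 10.3°W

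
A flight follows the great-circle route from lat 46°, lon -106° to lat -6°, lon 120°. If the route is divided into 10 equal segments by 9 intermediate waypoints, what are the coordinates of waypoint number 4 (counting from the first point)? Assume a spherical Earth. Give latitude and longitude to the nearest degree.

≈ lat 47°, lon 179°

Convert each endpoint to a unit vector on the sphere (x = cos φ cos λ, y = cos φ sin λ, z = sin φ).
The central angle between the endpoints is δ = arccos(p₁·p₂) ≈ 2.159 rad (123.7°).
Interpolate at f = 4/10 with slerp weights a = sin((1−f)δ)/sin δ ≈ 1.157, b = sin(fδ)/sin δ ≈ 0.914.
p = a·p₁ + b·p₂ ≈ (-0.676, 0.015, 0.737); φ = arcsin(p_z) ≈ 47.45°, λ = atan2(p_y, p_x) ≈ 178.76°.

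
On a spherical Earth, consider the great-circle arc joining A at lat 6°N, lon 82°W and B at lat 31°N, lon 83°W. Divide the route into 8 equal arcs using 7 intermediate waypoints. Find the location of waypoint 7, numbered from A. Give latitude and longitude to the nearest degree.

≈ lat 28°N, lon 83°W

Write both endpoints as unit vectors p₁, p₂ with components (cos φ cos λ, cos φ sin λ, sin φ).
The central angle between the endpoints is δ = arccos(p₁·p₂) ≈ 0.437 rad (25.0°).
Interpolate at f = 7/8 with slerp weights a = sin((1−f)δ)/sin δ ≈ 0.129, b = sin(fδ)/sin δ ≈ 0.882.
p = a·p₁ + b·p₂ ≈ (0.110, -0.877, 0.468); φ = arcsin(p_z) ≈ 27.88°, λ = atan2(p_y, p_x) ≈ -82.85°.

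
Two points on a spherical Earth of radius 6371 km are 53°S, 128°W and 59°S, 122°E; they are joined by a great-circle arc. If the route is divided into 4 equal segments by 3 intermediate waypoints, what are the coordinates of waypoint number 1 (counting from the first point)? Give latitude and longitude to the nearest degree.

Convert each endpoint to a unit vector on the sphere (x = cos φ cos λ, y = cos φ sin λ, z = sin φ).
The central angle between the endpoints is δ = arccos(p₁·p₂) ≈ 0.954 rad (54.7°).
Interpolate at f = 1/4 with slerp weights a = sin((1−f)δ)/sin δ ≈ 0.804, b = sin(fδ)/sin δ ≈ 0.290.
p = a·p₁ + b·p₂ ≈ (-0.377, -0.255, -0.890); φ = arcsin(p_z) ≈ -62.93°, λ = atan2(p_y, p_x) ≈ -145.94°.

≈ 63°S, 146°W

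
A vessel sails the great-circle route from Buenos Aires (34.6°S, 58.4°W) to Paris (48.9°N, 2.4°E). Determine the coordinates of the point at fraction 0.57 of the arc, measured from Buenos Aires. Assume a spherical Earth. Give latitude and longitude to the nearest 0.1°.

≈ 14.3°N, 28.3°W

Write both endpoints as unit vectors p₁, p₂ with components (cos φ cos λ, cos φ sin λ, sin φ).
The central angle between the endpoints is δ = arccos(p₁·p₂) ≈ 1.735 rad (99.4°).
Interpolate at f = 0.57 with slerp weights a = sin((1−f)δ)/sin δ ≈ 0.688, b = sin(fδ)/sin δ ≈ 0.847.
p = a·p₁ + b·p₂ ≈ (0.853, -0.459, 0.248); φ = arcsin(p_z) ≈ 14.33°, λ = atan2(p_y, p_x) ≈ -28.29°.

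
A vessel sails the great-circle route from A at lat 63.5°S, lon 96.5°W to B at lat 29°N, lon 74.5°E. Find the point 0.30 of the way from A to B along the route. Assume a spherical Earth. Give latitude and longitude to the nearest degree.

≈ lat 71°S, lon 53°E

Convert each endpoint to a unit vector on the sphere (x = cos φ cos λ, y = cos φ sin λ, z = sin φ).
The central angle between the endpoints is δ = arccos(p₁·p₂) ≈ 2.531 rad (145.0°).
Interpolate at f = 0.30 with slerp weights a = sin((1−f)δ)/sin δ ≈ 1.709, b = sin(fδ)/sin δ ≈ 1.201.
p = a·p₁ + b·p₂ ≈ (0.194, 0.254, -0.947); φ = arcsin(p_z) ≈ -71.33°, λ = atan2(p_y, p_x) ≈ 52.61°.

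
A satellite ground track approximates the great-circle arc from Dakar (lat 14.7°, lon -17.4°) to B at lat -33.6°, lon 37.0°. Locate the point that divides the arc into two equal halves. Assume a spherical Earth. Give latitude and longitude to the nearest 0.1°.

Write both endpoints as unit vectors p₁, p₂ with components (cos φ cos λ, cos φ sin λ, sin φ).
The central angle between the endpoints is δ = arccos(p₁·p₂) ≈ 1.236 rad (70.8°).
Interpolate at f = 1/2 with slerp weights a = sin((1−f)δ)/sin δ ≈ 0.613, b = sin(fδ)/sin δ ≈ 0.613.
p = a·p₁ + b·p₂ ≈ (0.974, 0.130, -0.184); φ = arcsin(p_z) ≈ -10.59°, λ = atan2(p_y, p_x) ≈ 7.60°.

≈ lat -10.6°, lon 7.6°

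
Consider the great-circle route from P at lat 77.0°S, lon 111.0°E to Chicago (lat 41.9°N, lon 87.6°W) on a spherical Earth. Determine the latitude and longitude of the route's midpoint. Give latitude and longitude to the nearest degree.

≈ lat 30°S, lon 95°W

Convert each endpoint to a unit vector on the sphere (x = cos φ cos λ, y = cos φ sin λ, z = sin φ).
The central angle between the endpoints is δ = arccos(p₁·p₂) ≈ 2.514 rad (144.0°).
Interpolate at f = 1/2 with slerp weights a = sin((1−f)δ)/sin δ ≈ 1.620, b = sin(fδ)/sin δ ≈ 1.620.
p = a·p₁ + b·p₂ ≈ (-0.080, -0.864, -0.496); φ = arcsin(p_z) ≈ -29.77°, λ = atan2(p_y, p_x) ≈ -95.29°.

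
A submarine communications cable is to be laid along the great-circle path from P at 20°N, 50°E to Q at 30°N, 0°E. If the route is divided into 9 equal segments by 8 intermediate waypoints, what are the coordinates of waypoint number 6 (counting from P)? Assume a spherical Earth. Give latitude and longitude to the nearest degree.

≈ 29°N, 18°E

The haversine formula gives a central angle δ ≈ 0.804 rad (46.0°) between the endpoints.
Interpolate at f = 6/9 with slerp weights a = sin((1−f)δ)/sin δ ≈ 0.368, b = sin(fδ)/sin δ ≈ 0.709.
p = a·p₁ + b·p₂ ≈ (0.836, 0.265, 0.480); φ = arcsin(p_z) ≈ 28.71°, λ = atan2(p_y, p_x) ≈ 17.56°.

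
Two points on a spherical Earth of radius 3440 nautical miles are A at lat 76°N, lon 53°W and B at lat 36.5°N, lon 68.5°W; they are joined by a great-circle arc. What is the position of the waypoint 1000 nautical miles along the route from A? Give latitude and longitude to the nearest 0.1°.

≈ lat 59.8°N, lon 63.9°W

Convert each endpoint to a unit vector on the sphere (x = cos φ cos λ, y = cos φ sin λ, z = sin φ).
The central angle between the endpoints is δ = arccos(p₁·p₂) ≈ 0.700 rad (40.1°). The total great-circle distance is δ·R ≈ 0.700 × 3440 ≈ 2410 nmi, so the target fraction is f = 1000/2410 ≈ 0.415.
Interpolate at f ≈ 0.415 with slerp weights a = sin((1−f)δ)/sin δ ≈ 0.618, b = sin(fδ)/sin δ ≈ 0.445.
p = a·p₁ + b·p₂ ≈ (0.221, -0.452, 0.864); φ = arcsin(p_z) ≈ 59.79°, λ = atan2(p_y, p_x) ≈ -63.94°.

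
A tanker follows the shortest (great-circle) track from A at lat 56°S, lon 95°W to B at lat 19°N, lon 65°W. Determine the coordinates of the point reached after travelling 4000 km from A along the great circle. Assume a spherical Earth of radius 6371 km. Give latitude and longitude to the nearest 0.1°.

Convert each endpoint to a unit vector on the sphere (x = cos φ cos λ, y = cos φ sin λ, z = sin φ).
The central angle between the endpoints is δ = arccos(p₁·p₂) ≈ 1.382 rad (79.2°). The total great-circle distance is δ·R ≈ 1.382 × 6371 ≈ 8803 km, so the target fraction is f = 4000/8803 ≈ 0.454.
Interpolate at f ≈ 0.454 with slerp weights a = sin((1−f)δ)/sin δ ≈ 0.697, b = sin(fδ)/sin δ ≈ 0.598.
p = a·p₁ + b·p₂ ≈ (0.205, -0.901, -0.383); φ = arcsin(p_z) ≈ -22.52°, λ = atan2(p_y, p_x) ≈ -77.18°.

≈ lat 22.5°S, lon 77.2°W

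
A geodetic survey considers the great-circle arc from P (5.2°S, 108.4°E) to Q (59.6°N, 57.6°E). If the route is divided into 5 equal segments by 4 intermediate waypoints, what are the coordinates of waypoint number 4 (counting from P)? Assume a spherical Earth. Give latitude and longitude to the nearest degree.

≈ (49°N, 76°E)

Convert each endpoint to a unit vector on the sphere (x = cos φ cos λ, y = cos φ sin λ, z = sin φ).
The central angle between the endpoints is δ = arccos(p₁·p₂) ≈ 1.328 rad (76.1°).
Interpolate at f = 4/5 with slerp weights a = sin((1−f)δ)/sin δ ≈ 0.270, b = sin(fδ)/sin δ ≈ 0.900.
p = a·p₁ + b·p₂ ≈ (0.159, 0.640, 0.752); φ = arcsin(p_z) ≈ 48.74°, λ = atan2(p_y, p_x) ≈ 76.05°.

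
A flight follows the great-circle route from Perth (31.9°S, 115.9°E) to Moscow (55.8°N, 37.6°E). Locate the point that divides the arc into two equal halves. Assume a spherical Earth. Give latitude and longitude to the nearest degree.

≈ 15°N, 86°E

Write both endpoints as unit vectors p₁, p₂ with components (cos φ cos λ, cos φ sin λ, sin φ).
The central angle between the endpoints is δ = arccos(p₁·p₂) ≈ 1.918 rad (109.9°).
Interpolate at f = 1/2 with slerp weights a = sin((1−f)δ)/sin δ ≈ 0.871, b = sin(fδ)/sin δ ≈ 0.871.
p = a·p₁ + b·p₂ ≈ (0.065, 0.963, 0.260); φ = arcsin(p_z) ≈ 15.07°, λ = atan2(p_y, p_x) ≈ 86.15°.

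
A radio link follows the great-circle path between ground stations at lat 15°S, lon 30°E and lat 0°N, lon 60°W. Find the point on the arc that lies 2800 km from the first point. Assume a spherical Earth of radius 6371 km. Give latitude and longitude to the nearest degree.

≈ lat 14°S, lon 4°E

The haversine formula gives a central angle δ ≈ 1.571 rad (90.0°) between the endpoints. The total great-circle distance is δ·R ≈ 1.571 × 6371 ≈ 10008 km, so the target fraction is f = 2800/10008 ≈ 0.280.
Interpolate at f ≈ 0.280 with slerp weights a = sin((1−f)δ)/sin δ ≈ 0.905, b = sin(fδ)/sin δ ≈ 0.425.
p = a·p₁ + b·p₂ ≈ (0.970, 0.069, -0.234); φ = arcsin(p_z) ≈ -13.55°, λ = atan2(p_y, p_x) ≈ 4.05°.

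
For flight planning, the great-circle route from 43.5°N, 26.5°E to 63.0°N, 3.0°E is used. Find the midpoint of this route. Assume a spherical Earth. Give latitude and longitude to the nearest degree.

≈ 54°N, 17°E

The haversine formula gives a central angle δ ≈ 0.414 rad (23.7°) between the endpoints.
Interpolate at f = 1/2 with slerp weights a = sin((1−f)δ)/sin δ ≈ 0.511, b = sin(fδ)/sin δ ≈ 0.511.
p = a·p₁ + b·p₂ ≈ (0.563, 0.178, 0.807); φ = arcsin(p_z) ≈ 53.80°, λ = atan2(p_y, p_x) ≈ 17.49°.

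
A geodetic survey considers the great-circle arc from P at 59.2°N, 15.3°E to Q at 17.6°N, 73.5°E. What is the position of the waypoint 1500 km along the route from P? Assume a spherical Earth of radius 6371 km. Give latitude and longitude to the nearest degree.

Write both endpoints as unit vectors p₁, p₂ with components (cos φ cos λ, cos φ sin λ, sin φ).
The central angle between the endpoints is δ = arccos(p₁·p₂) ≈ 1.028 rad (58.9°). The total great-circle distance is δ·R ≈ 1.028 × 6371 ≈ 6547 km, so the target fraction is f = 1500/6547 ≈ 0.229.
Interpolate at f ≈ 0.229 with slerp weights a = sin((1−f)δ)/sin δ ≈ 0.832, b = sin(fδ)/sin δ ≈ 0.273.
p = a·p₁ + b·p₂ ≈ (0.484, 0.361, 0.797); φ = arcsin(p_z) ≈ 52.81°, λ = atan2(p_y, p_x) ≈ 36.72°.

≈ 53°N, 37°E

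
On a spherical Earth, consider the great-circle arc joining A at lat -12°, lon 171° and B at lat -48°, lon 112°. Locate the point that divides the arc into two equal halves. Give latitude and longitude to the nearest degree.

The haversine formula gives a central angle δ ≈ 1.057 rad (60.6°) between the endpoints.
Interpolate at f = 1/2 with slerp weights a = sin((1−f)δ)/sin δ ≈ 0.579, b = sin(fδ)/sin δ ≈ 0.579.
p = a·p₁ + b·p₂ ≈ (-0.704, 0.448, -0.551); φ = arcsin(p_z) ≈ -33.41°, λ = atan2(p_y, p_x) ≈ 147.56°.

≈ lat -33°, lon 148°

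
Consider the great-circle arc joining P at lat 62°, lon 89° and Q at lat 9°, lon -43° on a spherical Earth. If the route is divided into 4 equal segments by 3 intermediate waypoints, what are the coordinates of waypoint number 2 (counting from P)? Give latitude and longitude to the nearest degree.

From cos δ = sin φ₁ sin φ₂ + cos φ₁ cos φ₂ cos Δλ, the central angle is δ ≈ 1.744 rad (99.9°).
Interpolate at f = 2/4 with slerp weights a = sin((1−f)δ)/sin δ ≈ 0.777, b = sin(fδ)/sin δ ≈ 0.777.
p = a·p₁ + b·p₂ ≈ (0.568, -0.159, 0.808); φ = arcsin(p_z) ≈ 53.88°, λ = atan2(p_y, p_x) ≈ -15.62°.

≈ lat 54°, lon -16°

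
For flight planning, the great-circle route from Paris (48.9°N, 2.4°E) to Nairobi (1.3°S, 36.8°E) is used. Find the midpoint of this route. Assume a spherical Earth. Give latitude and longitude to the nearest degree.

≈ 25°N, 23°E

Convert each endpoint to a unit vector on the sphere (x = cos φ cos λ, y = cos φ sin λ, z = sin φ).
The central angle between the endpoints is δ = arccos(p₁·p₂) ≈ 1.018 rad (58.3°).
Interpolate at f = 1/2 with slerp weights a = sin((1−f)δ)/sin δ ≈ 0.573, b = sin(fδ)/sin δ ≈ 0.573.
p = a·p₁ + b·p₂ ≈ (0.834, 0.359, 0.418); φ = arcsin(p_z) ≈ 24.74°, λ = atan2(p_y, p_x) ≈ 23.26°.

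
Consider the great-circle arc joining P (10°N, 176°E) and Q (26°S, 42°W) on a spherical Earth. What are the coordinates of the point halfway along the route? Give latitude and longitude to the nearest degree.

The haversine formula gives a central angle δ ≈ 2.455 rad (140.7°) between the endpoints.
Interpolate at f = 1/2 with slerp weights a = sin((1−f)δ)/sin δ ≈ 1.486, b = sin(fδ)/sin δ ≈ 1.486.
p = a·p₁ + b·p₂ ≈ (-0.467, -0.792, -0.393); φ = arcsin(p_z) ≈ -23.17°, λ = atan2(p_y, p_x) ≈ -120.55°.

≈ (23°S, 121°W)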